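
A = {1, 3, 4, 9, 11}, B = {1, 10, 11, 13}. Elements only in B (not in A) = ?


A = {1, 3, 4, 9, 11}
B = {1, 10, 11, 13}
Region: only in B (not in A)
Elements: {10, 13}

Elements only in B (not in A): {10, 13}


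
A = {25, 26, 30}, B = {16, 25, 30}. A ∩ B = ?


A ∩ B = elements in both A and B
A = {25, 26, 30}
B = {16, 25, 30}
A ∩ B = {25, 30}

A ∩ B = {25, 30}


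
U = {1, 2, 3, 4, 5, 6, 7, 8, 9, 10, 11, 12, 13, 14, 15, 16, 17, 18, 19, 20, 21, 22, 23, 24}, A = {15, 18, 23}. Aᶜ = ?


Aᶜ = U \ A = elements in U but not in A
U = {1, 2, 3, 4, 5, 6, 7, 8, 9, 10, 11, 12, 13, 14, 15, 16, 17, 18, 19, 20, 21, 22, 23, 24}
A = {15, 18, 23}
Aᶜ = {1, 2, 3, 4, 5, 6, 7, 8, 9, 10, 11, 12, 13, 14, 16, 17, 19, 20, 21, 22, 24}

Aᶜ = {1, 2, 3, 4, 5, 6, 7, 8, 9, 10, 11, 12, 13, 14, 16, 17, 19, 20, 21, 22, 24}


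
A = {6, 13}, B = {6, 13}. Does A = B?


Two sets are equal iff they have exactly the same elements.
A = {6, 13}
B = {6, 13}
Same elements → A = B

Yes, A = B


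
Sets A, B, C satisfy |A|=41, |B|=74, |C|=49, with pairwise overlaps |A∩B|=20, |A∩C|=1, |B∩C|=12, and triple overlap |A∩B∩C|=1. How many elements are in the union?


|A∪B∪C| = |A|+|B|+|C| - |A∩B|-|A∩C|-|B∩C| + |A∩B∩C|
= 41+74+49 - 20-1-12 + 1
= 164 - 33 + 1
= 132

|A ∪ B ∪ C| = 132


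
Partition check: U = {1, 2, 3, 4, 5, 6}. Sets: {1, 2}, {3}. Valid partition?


A partition requires: (1) non-empty parts, (2) pairwise disjoint, (3) union = U
Parts: {1, 2}, {3}
Union of parts: {1, 2, 3}
U = {1, 2, 3, 4, 5, 6}
All non-empty? True
Pairwise disjoint? True
Covers U? False

No, not a valid partition


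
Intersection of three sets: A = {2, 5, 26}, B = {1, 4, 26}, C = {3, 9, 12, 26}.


A ∩ B = {26}
(A ∩ B) ∩ C = {26}

A ∩ B ∩ C = {26}


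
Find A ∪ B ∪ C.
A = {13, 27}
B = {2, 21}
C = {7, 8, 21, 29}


A ∪ B = {2, 13, 21, 27}
(A ∪ B) ∪ C = {2, 7, 8, 13, 21, 27, 29}

A ∪ B ∪ C = {2, 7, 8, 13, 21, 27, 29}


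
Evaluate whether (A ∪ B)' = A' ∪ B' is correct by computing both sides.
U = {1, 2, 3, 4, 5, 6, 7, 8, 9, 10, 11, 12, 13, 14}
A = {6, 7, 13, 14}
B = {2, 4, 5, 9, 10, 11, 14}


LHS: A ∪ B = {2, 4, 5, 6, 7, 9, 10, 11, 13, 14}
(A ∪ B)' = U \ (A ∪ B) = {1, 3, 8, 12}
A' = {1, 2, 3, 4, 5, 8, 9, 10, 11, 12}, B' = {1, 3, 6, 7, 8, 12, 13}
Claimed RHS: A' ∪ B' = {1, 2, 3, 4, 5, 6, 7, 8, 9, 10, 11, 12, 13}
Identity is INVALID: LHS = {1, 3, 8, 12} but the RHS claimed here equals {1, 2, 3, 4, 5, 6, 7, 8, 9, 10, 11, 12, 13}. The correct form is (A ∪ B)' = A' ∩ B'.

Identity is invalid: (A ∪ B)' = {1, 3, 8, 12} but A' ∪ B' = {1, 2, 3, 4, 5, 6, 7, 8, 9, 10, 11, 12, 13}. The correct De Morgan law is (A ∪ B)' = A' ∩ B'.


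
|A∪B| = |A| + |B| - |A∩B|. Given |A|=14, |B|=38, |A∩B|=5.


|A ∪ B| = |A| + |B| - |A ∩ B|
= 14 + 38 - 5
= 47

|A ∪ B| = 47


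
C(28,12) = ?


C(n,k) = n! / (k!(n-k)!)
C(28,12) = 28! / (12!16!)
= 30421755

C(28,12) = 30421755


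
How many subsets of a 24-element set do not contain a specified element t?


Subsets of A avoiding t are subsets of A \ {t}, which has 23 elements.
Count = 2^(n-1) = 2^23
= 8388608

Number of subsets avoiding t = 8388608


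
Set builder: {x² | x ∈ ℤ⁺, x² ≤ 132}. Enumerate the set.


Checking each candidate:
Condition: positive perfect squares ≤ 132
Result = {1, 4, 9, 16, 25, 36, 49, 64, 81, 100, 121}

{1, 4, 9, 16, 25, 36, 49, 64, 81, 100, 121}


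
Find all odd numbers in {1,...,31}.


Checking each candidate:
Condition: odd numbers in {1,...,31}
Result = {1, 3, 5, 7, 9, 11, 13, 15, 17, 19, 21, 23, 25, 27, 29, 31}

{1, 3, 5, 7, 9, 11, 13, 15, 17, 19, 21, 23, 25, 27, 29, 31}


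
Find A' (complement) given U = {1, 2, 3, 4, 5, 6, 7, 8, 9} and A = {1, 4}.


Aᶜ = U \ A = elements in U but not in A
U = {1, 2, 3, 4, 5, 6, 7, 8, 9}
A = {1, 4}
Aᶜ = {2, 3, 5, 6, 7, 8, 9}

Aᶜ = {2, 3, 5, 6, 7, 8, 9}


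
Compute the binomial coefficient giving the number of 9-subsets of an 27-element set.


C(n,k) = n! / (k!(n-k)!)
C(27,9) = 27! / (9!18!)
= 4686825

C(27,9) = 4686825


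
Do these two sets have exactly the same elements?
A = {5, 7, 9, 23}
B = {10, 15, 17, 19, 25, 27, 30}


Two sets are equal iff they have exactly the same elements.
A = {5, 7, 9, 23}
B = {10, 15, 17, 19, 25, 27, 30}
Differences: {5, 7, 9, 10, 15, 17, 19, 23, 25, 27, 30}
A ≠ B

No, A ≠ B


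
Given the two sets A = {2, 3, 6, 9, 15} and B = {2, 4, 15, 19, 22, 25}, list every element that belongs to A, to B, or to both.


A ∪ B = all elements in A or B (or both)
A = {2, 3, 6, 9, 15}
B = {2, 4, 15, 19, 22, 25}
A ∪ B = {2, 3, 4, 6, 9, 15, 19, 22, 25}

A ∪ B = {2, 3, 4, 6, 9, 15, 19, 22, 25}


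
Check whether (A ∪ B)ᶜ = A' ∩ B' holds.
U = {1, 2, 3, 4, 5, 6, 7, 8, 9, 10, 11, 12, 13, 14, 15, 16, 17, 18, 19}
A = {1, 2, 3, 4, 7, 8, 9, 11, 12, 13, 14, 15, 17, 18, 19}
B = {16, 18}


LHS: A ∪ B = {1, 2, 3, 4, 7, 8, 9, 11, 12, 13, 14, 15, 16, 17, 18, 19}
(A ∪ B)' = U \ (A ∪ B) = {5, 6, 10}
A' = {5, 6, 10, 16}, B' = {1, 2, 3, 4, 5, 6, 7, 8, 9, 10, 11, 12, 13, 14, 15, 17, 19}
Claimed RHS: A' ∩ B' = {5, 6, 10}
Identity is VALID: LHS = RHS = {5, 6, 10} ✓

Identity is valid. (A ∪ B)' = A' ∩ B' = {5, 6, 10}


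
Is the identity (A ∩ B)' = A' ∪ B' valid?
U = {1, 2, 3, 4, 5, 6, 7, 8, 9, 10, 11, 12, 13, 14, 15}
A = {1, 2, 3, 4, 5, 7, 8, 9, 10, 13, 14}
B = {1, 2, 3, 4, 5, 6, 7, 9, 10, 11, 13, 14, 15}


LHS: A ∩ B = {1, 2, 3, 4, 5, 7, 9, 10, 13, 14}
(A ∩ B)' = U \ (A ∩ B) = {6, 8, 11, 12, 15}
A' = {6, 11, 12, 15}, B' = {8, 12}
Claimed RHS: A' ∪ B' = {6, 8, 11, 12, 15}
Identity is VALID: LHS = RHS = {6, 8, 11, 12, 15} ✓

Identity is valid. (A ∩ B)' = A' ∪ B' = {6, 8, 11, 12, 15}


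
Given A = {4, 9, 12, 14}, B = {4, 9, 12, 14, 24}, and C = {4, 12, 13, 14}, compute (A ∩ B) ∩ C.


A ∩ B = {4, 9, 12, 14}
(A ∩ B) ∩ C = {4, 12, 14}

A ∩ B ∩ C = {4, 12, 14}


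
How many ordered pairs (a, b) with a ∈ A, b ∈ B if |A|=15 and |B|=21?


|A × B| = |A| × |B|
= 15 × 21
= 315

|A × B| = 315


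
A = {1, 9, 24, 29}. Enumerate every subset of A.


|A| = 4, so |P(A)| = 2^4 = 16
Enumerate subsets by cardinality (0 to 4):
∅, {1}, {9}, {24}, {29}, {1, 9}, {1, 24}, {1, 29}, {9, 24}, {9, 29}, {24, 29}, {1, 9, 24}, {1, 9, 29}, {1, 24, 29}, {9, 24, 29}, {1, 9, 24, 29}

P(A) has 16 subsets: ∅, {1}, {9}, {24}, {29}, {1, 9}, {1, 24}, {1, 29}, {9, 24}, {9, 29}, {24, 29}, {1, 9, 24}, {1, 9, 29}, {1, 24, 29}, {9, 24, 29}, {1, 9, 24, 29}


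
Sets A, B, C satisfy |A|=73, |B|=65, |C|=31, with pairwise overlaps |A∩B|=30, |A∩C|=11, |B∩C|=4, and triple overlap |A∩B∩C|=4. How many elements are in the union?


|A∪B∪C| = |A|+|B|+|C| - |A∩B|-|A∩C|-|B∩C| + |A∩B∩C|
= 73+65+31 - 30-11-4 + 4
= 169 - 45 + 4
= 128

|A ∪ B ∪ C| = 128


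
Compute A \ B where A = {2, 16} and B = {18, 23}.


A \ B = elements in A but not in B
A = {2, 16}
B = {18, 23}
Remove from A any elements in B
A \ B = {2, 16}

A \ B = {2, 16}


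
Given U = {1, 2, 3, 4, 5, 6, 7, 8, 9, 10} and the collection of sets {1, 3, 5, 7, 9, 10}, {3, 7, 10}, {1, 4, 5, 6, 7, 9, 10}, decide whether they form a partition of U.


A partition requires: (1) non-empty parts, (2) pairwise disjoint, (3) union = U
Parts: {1, 3, 5, 7, 9, 10}, {3, 7, 10}, {1, 4, 5, 6, 7, 9, 10}
Union of parts: {1, 3, 4, 5, 6, 7, 9, 10}
U = {1, 2, 3, 4, 5, 6, 7, 8, 9, 10}
All non-empty? True
Pairwise disjoint? False
Covers U? False

No, not a valid partition


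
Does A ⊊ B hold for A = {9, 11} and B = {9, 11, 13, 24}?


A ⊂ B requires: A ⊆ B AND A ≠ B.
A ⊆ B? Yes
A = B? No
A ⊂ B: Yes (A is a proper subset of B)

Yes, A ⊂ B


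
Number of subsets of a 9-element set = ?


Number of subsets = 2^n
= 2^9
= 512

|P(A)| = 512


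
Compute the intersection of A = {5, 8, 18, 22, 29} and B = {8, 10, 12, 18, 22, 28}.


A ∩ B = elements in both A and B
A = {5, 8, 18, 22, 29}
B = {8, 10, 12, 18, 22, 28}
A ∩ B = {8, 18, 22}

A ∩ B = {8, 18, 22}


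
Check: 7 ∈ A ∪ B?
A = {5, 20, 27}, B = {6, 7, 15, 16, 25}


A = {5, 20, 27}, B = {6, 7, 15, 16, 25}
A ∪ B = all elements in A or B
A ∪ B = {5, 6, 7, 15, 16, 20, 25, 27}
Checking if 7 ∈ A ∪ B
7 is in A ∪ B → True

7 ∈ A ∪ B


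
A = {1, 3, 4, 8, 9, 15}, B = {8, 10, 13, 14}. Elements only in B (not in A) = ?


A = {1, 3, 4, 8, 9, 15}
B = {8, 10, 13, 14}
Region: only in B (not in A)
Elements: {10, 13, 14}

Elements only in B (not in A): {10, 13, 14}


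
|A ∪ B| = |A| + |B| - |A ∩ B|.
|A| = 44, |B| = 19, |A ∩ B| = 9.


|A ∪ B| = |A| + |B| - |A ∩ B|
= 44 + 19 - 9
= 54

|A ∪ B| = 54


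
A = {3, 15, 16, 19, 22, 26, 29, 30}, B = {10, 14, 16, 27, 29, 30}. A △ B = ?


A △ B = (A \ B) ∪ (B \ A) = elements in exactly one of A or B
A \ B = {3, 15, 19, 22, 26}
B \ A = {10, 14, 27}
A △ B = {3, 10, 14, 15, 19, 22, 26, 27}

A △ B = {3, 10, 14, 15, 19, 22, 26, 27}


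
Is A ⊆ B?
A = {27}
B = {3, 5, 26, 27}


A ⊆ B means every element of A is in B.
All elements of A are in B.
So A ⊆ B.

Yes, A ⊆ B


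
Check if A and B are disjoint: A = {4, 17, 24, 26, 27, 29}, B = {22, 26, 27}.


Disjoint means A ∩ B = ∅.
A ∩ B = {26, 27}
A ∩ B ≠ ∅, so A and B are NOT disjoint.

No, A and B are not disjoint (A ∩ B = {26, 27})


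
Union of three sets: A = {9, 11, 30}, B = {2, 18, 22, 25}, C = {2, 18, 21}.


A ∪ B = {2, 9, 11, 18, 22, 25, 30}
(A ∪ B) ∪ C = {2, 9, 11, 18, 21, 22, 25, 30}

A ∪ B ∪ C = {2, 9, 11, 18, 21, 22, 25, 30}


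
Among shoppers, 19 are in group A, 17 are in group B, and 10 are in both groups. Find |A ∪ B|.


|A ∪ B| = |A| + |B| - |A ∩ B|
= 19 + 17 - 10
= 26

|A ∪ B| = 26


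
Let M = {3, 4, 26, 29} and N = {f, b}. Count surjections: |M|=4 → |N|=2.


n = |M| = 4, k = |N| = 2. Surjections via inclusion-exclusion:
S(n,k) = Σ(-1)^i × C(k,i) × (k-i)^n, i=0 to k
i=0: (-1)^0×C(2,0)×2^4 = 16
i=1: (-1)^1×C(2,1)×1^4 = -2
i=2: (-1)^2×C(2,2)×0^4 = 0
Total = 14

Number of surjections = 14


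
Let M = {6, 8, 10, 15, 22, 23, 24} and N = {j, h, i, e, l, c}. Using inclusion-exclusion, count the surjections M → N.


n = |M| = 7, k = |N| = 6. Surjections via inclusion-exclusion:
S(n,k) = Σ(-1)^i × C(k,i) × (k-i)^n, i=0 to k
i=0: (-1)^0×C(6,0)×6^7 = 279936
i=1: (-1)^1×C(6,1)×5^7 = -468750
i=2: (-1)^2×C(6,2)×4^7 = 245760
i=3: (-1)^3×C(6,3)×3^7 = -43740
i=4: (-1)^4×C(6,4)×2^7 = 1920
i=5: (-1)^5×C(6,5)×1^7 = -6
i=6: (-1)^6×C(6,6)×0^7 = 0
Total = 15120

Number of surjections = 15120


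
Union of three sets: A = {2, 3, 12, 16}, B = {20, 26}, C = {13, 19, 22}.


A ∪ B = {2, 3, 12, 16, 20, 26}
(A ∪ B) ∪ C = {2, 3, 12, 13, 16, 19, 20, 22, 26}

A ∪ B ∪ C = {2, 3, 12, 13, 16, 19, 20, 22, 26}


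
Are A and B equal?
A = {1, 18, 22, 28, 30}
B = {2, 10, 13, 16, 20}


Two sets are equal iff they have exactly the same elements.
A = {1, 18, 22, 28, 30}
B = {2, 10, 13, 16, 20}
Differences: {1, 2, 10, 13, 16, 18, 20, 22, 28, 30}
A ≠ B

No, A ≠ B


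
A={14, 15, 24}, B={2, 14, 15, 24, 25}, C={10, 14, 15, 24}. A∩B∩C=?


A ∩ B = {14, 15, 24}
(A ∩ B) ∩ C = {14, 15, 24}

A ∩ B ∩ C = {14, 15, 24}


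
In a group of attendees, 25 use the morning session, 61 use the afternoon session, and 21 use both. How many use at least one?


|A ∪ B| = |A| + |B| - |A ∩ B|
= 25 + 61 - 21
= 65

|A ∪ B| = 65


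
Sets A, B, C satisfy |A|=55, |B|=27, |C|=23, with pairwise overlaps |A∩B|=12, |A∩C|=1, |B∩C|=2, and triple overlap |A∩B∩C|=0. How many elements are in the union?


|A∪B∪C| = |A|+|B|+|C| - |A∩B|-|A∩C|-|B∩C| + |A∩B∩C|
= 55+27+23 - 12-1-2 + 0
= 105 - 15 + 0
= 90

|A ∪ B ∪ C| = 90


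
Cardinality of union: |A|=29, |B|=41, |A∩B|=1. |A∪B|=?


|A ∪ B| = |A| + |B| - |A ∩ B|
= 29 + 41 - 1
= 69

|A ∪ B| = 69


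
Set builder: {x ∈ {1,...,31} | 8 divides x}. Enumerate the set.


Checking each candidate:
Condition: multiples of 8 in {1,...,31}
Result = {8, 16, 24}

{8, 16, 24}


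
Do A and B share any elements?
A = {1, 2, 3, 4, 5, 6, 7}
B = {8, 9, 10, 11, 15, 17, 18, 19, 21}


Disjoint means A ∩ B = ∅.
A ∩ B = ∅
A ∩ B = ∅, so A and B are disjoint.

No — A and B share no elements (A ∩ B = ∅), so they are disjoint


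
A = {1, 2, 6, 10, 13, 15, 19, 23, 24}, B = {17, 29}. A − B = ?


A \ B = elements in A but not in B
A = {1, 2, 6, 10, 13, 15, 19, 23, 24}
B = {17, 29}
Remove from A any elements in B
A \ B = {1, 2, 6, 10, 13, 15, 19, 23, 24}

A \ B = {1, 2, 6, 10, 13, 15, 19, 23, 24}


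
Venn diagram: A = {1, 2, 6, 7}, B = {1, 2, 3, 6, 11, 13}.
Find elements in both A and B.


A = {1, 2, 6, 7}
B = {1, 2, 3, 6, 11, 13}
Region: in both A and B
Elements: {1, 2, 6}

Elements in both A and B: {1, 2, 6}


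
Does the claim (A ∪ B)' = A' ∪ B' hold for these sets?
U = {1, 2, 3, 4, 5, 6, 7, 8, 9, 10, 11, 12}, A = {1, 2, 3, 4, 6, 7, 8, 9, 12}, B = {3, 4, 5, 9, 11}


LHS: A ∪ B = {1, 2, 3, 4, 5, 6, 7, 8, 9, 11, 12}
(A ∪ B)' = U \ (A ∪ B) = {10}
A' = {5, 10, 11}, B' = {1, 2, 6, 7, 8, 10, 12}
Claimed RHS: A' ∪ B' = {1, 2, 5, 6, 7, 8, 10, 11, 12}
Identity is INVALID: LHS = {10} but the RHS claimed here equals {1, 2, 5, 6, 7, 8, 10, 11, 12}. The correct form is (A ∪ B)' = A' ∩ B'.

Identity is invalid: (A ∪ B)' = {10} but A' ∪ B' = {1, 2, 5, 6, 7, 8, 10, 11, 12}. The correct De Morgan law is (A ∪ B)' = A' ∩ B'.


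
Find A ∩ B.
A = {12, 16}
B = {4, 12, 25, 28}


A ∩ B = elements in both A and B
A = {12, 16}
B = {4, 12, 25, 28}
A ∩ B = {12}

A ∩ B = {12}


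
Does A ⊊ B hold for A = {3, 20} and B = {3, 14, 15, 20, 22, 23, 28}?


A ⊂ B requires: A ⊆ B AND A ≠ B.
A ⊆ B? Yes
A = B? No
A ⊂ B: Yes (A is a proper subset of B)

Yes, A ⊂ B


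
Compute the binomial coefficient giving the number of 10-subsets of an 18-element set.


C(n,k) = n! / (k!(n-k)!)
C(18,10) = 18! / (10!8!)
= 43758

C(18,10) = 43758


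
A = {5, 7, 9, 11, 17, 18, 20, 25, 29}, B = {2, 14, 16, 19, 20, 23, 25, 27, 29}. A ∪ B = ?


A ∪ B = all elements in A or B (or both)
A = {5, 7, 9, 11, 17, 18, 20, 25, 29}
B = {2, 14, 16, 19, 20, 23, 25, 27, 29}
A ∪ B = {2, 5, 7, 9, 11, 14, 16, 17, 18, 19, 20, 23, 25, 27, 29}

A ∪ B = {2, 5, 7, 9, 11, 14, 16, 17, 18, 19, 20, 23, 25, 27, 29}


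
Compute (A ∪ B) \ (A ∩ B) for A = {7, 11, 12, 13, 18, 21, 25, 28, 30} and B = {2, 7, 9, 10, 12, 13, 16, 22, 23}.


A △ B = (A \ B) ∪ (B \ A) = elements in exactly one of A or B
A \ B = {11, 18, 21, 25, 28, 30}
B \ A = {2, 9, 10, 16, 22, 23}
A △ B = {2, 9, 10, 11, 16, 18, 21, 22, 23, 25, 28, 30}

A △ B = {2, 9, 10, 11, 16, 18, 21, 22, 23, 25, 28, 30}


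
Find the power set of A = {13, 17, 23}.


|A| = 3, so |P(A)| = 2^3 = 8
Enumerate subsets by cardinality (0 to 3):
∅, {13}, {17}, {23}, {13, 17}, {13, 23}, {17, 23}, {13, 17, 23}

P(A) has 8 subsets: ∅, {13}, {17}, {23}, {13, 17}, {13, 23}, {17, 23}, {13, 17, 23}


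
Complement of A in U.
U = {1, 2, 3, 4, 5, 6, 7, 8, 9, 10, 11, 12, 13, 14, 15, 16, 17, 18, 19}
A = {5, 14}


Aᶜ = U \ A = elements in U but not in A
U = {1, 2, 3, 4, 5, 6, 7, 8, 9, 10, 11, 12, 13, 14, 15, 16, 17, 18, 19}
A = {5, 14}
Aᶜ = {1, 2, 3, 4, 6, 7, 8, 9, 10, 11, 12, 13, 15, 16, 17, 18, 19}

Aᶜ = {1, 2, 3, 4, 6, 7, 8, 9, 10, 11, 12, 13, 15, 16, 17, 18, 19}


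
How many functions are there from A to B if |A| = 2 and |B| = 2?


Each of |A| = 2 inputs maps to any of |B| = 2 outputs.
# functions = |B|^|A| = 2^2
= 4

Number of functions = 4


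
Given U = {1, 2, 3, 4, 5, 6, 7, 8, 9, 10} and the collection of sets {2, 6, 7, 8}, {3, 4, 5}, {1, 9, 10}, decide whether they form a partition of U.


A partition requires: (1) non-empty parts, (2) pairwise disjoint, (3) union = U
Parts: {2, 6, 7, 8}, {3, 4, 5}, {1, 9, 10}
Union of parts: {1, 2, 3, 4, 5, 6, 7, 8, 9, 10}
U = {1, 2, 3, 4, 5, 6, 7, 8, 9, 10}
All non-empty? True
Pairwise disjoint? True
Covers U? True

Yes, valid partition


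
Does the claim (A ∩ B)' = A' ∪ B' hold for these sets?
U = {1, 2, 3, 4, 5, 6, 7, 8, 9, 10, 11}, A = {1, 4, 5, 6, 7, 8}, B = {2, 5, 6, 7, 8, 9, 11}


LHS: A ∩ B = {5, 6, 7, 8}
(A ∩ B)' = U \ (A ∩ B) = {1, 2, 3, 4, 9, 10, 11}
A' = {2, 3, 9, 10, 11}, B' = {1, 3, 4, 10}
Claimed RHS: A' ∪ B' = {1, 2, 3, 4, 9, 10, 11}
Identity is VALID: LHS = RHS = {1, 2, 3, 4, 9, 10, 11} ✓

Identity is valid. (A ∩ B)' = A' ∪ B' = {1, 2, 3, 4, 9, 10, 11}


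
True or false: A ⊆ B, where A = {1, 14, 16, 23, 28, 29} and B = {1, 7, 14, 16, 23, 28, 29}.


A ⊆ B means every element of A is in B.
All elements of A are in B.
So A ⊆ B.

Yes, A ⊆ B


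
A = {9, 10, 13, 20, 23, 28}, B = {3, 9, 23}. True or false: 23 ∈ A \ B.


A = {9, 10, 13, 20, 23, 28}, B = {3, 9, 23}
A \ B = elements in A but not in B
A \ B = {10, 13, 20, 28}
Checking if 23 ∈ A \ B
23 is not in A \ B → False

23 ∉ A \ B


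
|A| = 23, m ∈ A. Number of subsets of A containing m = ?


Subsets of A containing m correspond to subsets of A \ {m}, which has 22 elements.
Count = 2^(n-1) = 2^22
= 4194304

Number of subsets containing m = 4194304


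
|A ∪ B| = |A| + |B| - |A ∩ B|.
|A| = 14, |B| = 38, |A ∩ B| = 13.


|A ∪ B| = |A| + |B| - |A ∩ B|
= 14 + 38 - 13
= 39

|A ∪ B| = 39


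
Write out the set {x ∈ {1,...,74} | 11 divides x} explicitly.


Checking each candidate:
Condition: multiples of 11 in {1,...,74}
Result = {11, 22, 33, 44, 55, 66}

{11, 22, 33, 44, 55, 66}


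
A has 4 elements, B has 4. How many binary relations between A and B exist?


A relation from A to B is any subset of A × B.
|A × B| = 4 × 4 = 16
# relations = 2^|A × B| = 2^16 = 65536

Number of relations = 65536


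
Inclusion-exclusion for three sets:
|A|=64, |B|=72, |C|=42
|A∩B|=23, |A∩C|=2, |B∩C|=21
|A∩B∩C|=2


|A∪B∪C| = |A|+|B|+|C| - |A∩B|-|A∩C|-|B∩C| + |A∩B∩C|
= 64+72+42 - 23-2-21 + 2
= 178 - 46 + 2
= 134

|A ∪ B ∪ C| = 134


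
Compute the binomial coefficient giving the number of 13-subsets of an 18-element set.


C(n,k) = n! / (k!(n-k)!)
C(18,13) = 18! / (13!5!)
= 8568

C(18,13) = 8568


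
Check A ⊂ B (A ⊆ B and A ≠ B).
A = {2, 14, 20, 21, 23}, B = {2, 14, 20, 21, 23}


A ⊂ B requires: A ⊆ B AND A ≠ B.
A ⊆ B? Yes
A = B? Yes
A = B, so A is not a PROPER subset.

No, A is not a proper subset of B


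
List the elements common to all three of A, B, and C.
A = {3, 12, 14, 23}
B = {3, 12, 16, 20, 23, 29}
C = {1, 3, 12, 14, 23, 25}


A ∩ B = {3, 12, 23}
(A ∩ B) ∩ C = {3, 12, 23}

A ∩ B ∩ C = {3, 12, 23}


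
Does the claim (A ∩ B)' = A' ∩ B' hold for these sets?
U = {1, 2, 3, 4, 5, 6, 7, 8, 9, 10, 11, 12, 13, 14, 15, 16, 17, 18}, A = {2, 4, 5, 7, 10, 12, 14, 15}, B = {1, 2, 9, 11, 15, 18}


LHS: A ∩ B = {2, 15}
(A ∩ B)' = U \ (A ∩ B) = {1, 3, 4, 5, 6, 7, 8, 9, 10, 11, 12, 13, 14, 16, 17, 18}
A' = {1, 3, 6, 8, 9, 11, 13, 16, 17, 18}, B' = {3, 4, 5, 6, 7, 8, 10, 12, 13, 14, 16, 17}
Claimed RHS: A' ∩ B' = {3, 6, 8, 13, 16, 17}
Identity is INVALID: LHS = {1, 3, 4, 5, 6, 7, 8, 9, 10, 11, 12, 13, 14, 16, 17, 18} but the RHS claimed here equals {3, 6, 8, 13, 16, 17}. The correct form is (A ∩ B)' = A' ∪ B'.

Identity is invalid: (A ∩ B)' = {1, 3, 4, 5, 6, 7, 8, 9, 10, 11, 12, 13, 14, 16, 17, 18} but A' ∩ B' = {3, 6, 8, 13, 16, 17}. The correct De Morgan law is (A ∩ B)' = A' ∪ B'.


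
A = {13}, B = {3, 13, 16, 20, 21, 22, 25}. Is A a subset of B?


A ⊆ B means every element of A is in B.
All elements of A are in B.
So A ⊆ B.

Yes, A ⊆ B


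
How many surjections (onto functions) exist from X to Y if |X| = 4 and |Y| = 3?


n = |X| = 4, k = |Y| = 3. Surjections via inclusion-exclusion:
S(n,k) = Σ(-1)^i × C(k,i) × (k-i)^n, i=0 to k
i=0: (-1)^0×C(3,0)×3^4 = 81
i=1: (-1)^1×C(3,1)×2^4 = -48
i=2: (-1)^2×C(3,2)×1^4 = 3
i=3: (-1)^3×C(3,3)×0^4 = 0
Total = 36

Number of surjections = 36


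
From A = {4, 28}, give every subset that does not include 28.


A subset of A that omits 28 is a subset of A \ {28}, so there are 2^(n-1) = 2^1 = 2 of them.
Subsets excluding 28: ∅, {4}

Subsets excluding 28 (2 total): ∅, {4}


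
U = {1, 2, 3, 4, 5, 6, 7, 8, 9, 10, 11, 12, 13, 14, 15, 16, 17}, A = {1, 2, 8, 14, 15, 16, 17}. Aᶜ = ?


Aᶜ = U \ A = elements in U but not in A
U = {1, 2, 3, 4, 5, 6, 7, 8, 9, 10, 11, 12, 13, 14, 15, 16, 17}
A = {1, 2, 8, 14, 15, 16, 17}
Aᶜ = {3, 4, 5, 6, 7, 9, 10, 11, 12, 13}

Aᶜ = {3, 4, 5, 6, 7, 9, 10, 11, 12, 13}


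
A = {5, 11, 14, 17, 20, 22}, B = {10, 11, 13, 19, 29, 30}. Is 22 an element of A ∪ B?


A = {5, 11, 14, 17, 20, 22}, B = {10, 11, 13, 19, 29, 30}
A ∪ B = all elements in A or B
A ∪ B = {5, 10, 11, 13, 14, 17, 19, 20, 22, 29, 30}
Checking if 22 ∈ A ∪ B
22 is in A ∪ B → True

22 ∈ A ∪ B


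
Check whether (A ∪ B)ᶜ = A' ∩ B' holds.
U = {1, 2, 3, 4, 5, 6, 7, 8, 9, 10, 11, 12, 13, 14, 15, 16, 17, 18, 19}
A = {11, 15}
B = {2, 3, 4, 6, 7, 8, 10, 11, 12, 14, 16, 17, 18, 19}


LHS: A ∪ B = {2, 3, 4, 6, 7, 8, 10, 11, 12, 14, 15, 16, 17, 18, 19}
(A ∪ B)' = U \ (A ∪ B) = {1, 5, 9, 13}
A' = {1, 2, 3, 4, 5, 6, 7, 8, 9, 10, 12, 13, 14, 16, 17, 18, 19}, B' = {1, 5, 9, 13, 15}
Claimed RHS: A' ∩ B' = {1, 5, 9, 13}
Identity is VALID: LHS = RHS = {1, 5, 9, 13} ✓

Identity is valid. (A ∪ B)' = A' ∩ B' = {1, 5, 9, 13}


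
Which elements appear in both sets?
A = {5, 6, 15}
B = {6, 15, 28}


A ∩ B = elements in both A and B
A = {5, 6, 15}
B = {6, 15, 28}
A ∩ B = {6, 15}

A ∩ B = {6, 15}


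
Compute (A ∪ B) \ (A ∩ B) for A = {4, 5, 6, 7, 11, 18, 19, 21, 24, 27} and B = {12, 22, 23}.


A △ B = (A \ B) ∪ (B \ A) = elements in exactly one of A or B
A \ B = {4, 5, 6, 7, 11, 18, 19, 21, 24, 27}
B \ A = {12, 22, 23}
A △ B = {4, 5, 6, 7, 11, 12, 18, 19, 21, 22, 23, 24, 27}

A △ B = {4, 5, 6, 7, 11, 12, 18, 19, 21, 22, 23, 24, 27}


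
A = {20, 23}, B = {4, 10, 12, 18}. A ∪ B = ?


A ∪ B = all elements in A or B (or both)
A = {20, 23}
B = {4, 10, 12, 18}
A ∪ B = {4, 10, 12, 18, 20, 23}

A ∪ B = {4, 10, 12, 18, 20, 23}


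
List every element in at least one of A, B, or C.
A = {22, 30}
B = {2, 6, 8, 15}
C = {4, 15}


A ∪ B = {2, 6, 8, 15, 22, 30}
(A ∪ B) ∪ C = {2, 4, 6, 8, 15, 22, 30}

A ∪ B ∪ C = {2, 4, 6, 8, 15, 22, 30}


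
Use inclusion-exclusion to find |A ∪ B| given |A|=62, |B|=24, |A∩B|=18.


|A ∪ B| = |A| + |B| - |A ∩ B|
= 62 + 24 - 18
= 68

|A ∪ B| = 68


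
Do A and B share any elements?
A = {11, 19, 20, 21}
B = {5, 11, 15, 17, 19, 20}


Disjoint means A ∩ B = ∅.
A ∩ B = {11, 19, 20}
A ∩ B ≠ ∅, so A and B are NOT disjoint.

Yes — A and B share the element(s) of A ∩ B = {11, 19, 20}, so they are not disjoint


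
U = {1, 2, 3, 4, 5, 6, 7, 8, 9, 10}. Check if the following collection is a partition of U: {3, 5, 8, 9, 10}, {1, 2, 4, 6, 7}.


A partition requires: (1) non-empty parts, (2) pairwise disjoint, (3) union = U
Parts: {3, 5, 8, 9, 10}, {1, 2, 4, 6, 7}
Union of parts: {1, 2, 3, 4, 5, 6, 7, 8, 9, 10}
U = {1, 2, 3, 4, 5, 6, 7, 8, 9, 10}
All non-empty? True
Pairwise disjoint? True
Covers U? True

Yes, valid partition


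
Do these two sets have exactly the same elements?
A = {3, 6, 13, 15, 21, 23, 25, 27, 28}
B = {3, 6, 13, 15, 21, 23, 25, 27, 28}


Two sets are equal iff they have exactly the same elements.
A = {3, 6, 13, 15, 21, 23, 25, 27, 28}
B = {3, 6, 13, 15, 21, 23, 25, 27, 28}
Same elements → A = B

Yes, A = B


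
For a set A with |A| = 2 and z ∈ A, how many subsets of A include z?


Subsets of A containing z correspond to subsets of A \ {z}, which has 1 elements.
Count = 2^(n-1) = 2^1
= 2

Number of subsets containing z = 2


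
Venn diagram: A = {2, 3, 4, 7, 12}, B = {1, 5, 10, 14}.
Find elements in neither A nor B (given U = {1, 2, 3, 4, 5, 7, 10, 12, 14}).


A = {2, 3, 4, 7, 12}
B = {1, 5, 10, 14}
Region: in neither A nor B (given U = {1, 2, 3, 4, 5, 7, 10, 12, 14})
Elements: ∅

Elements in neither A nor B (given U = {1, 2, 3, 4, 5, 7, 10, 12, 14}): ∅


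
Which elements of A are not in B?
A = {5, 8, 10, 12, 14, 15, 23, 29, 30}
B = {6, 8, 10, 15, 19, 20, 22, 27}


A \ B = elements in A but not in B
A = {5, 8, 10, 12, 14, 15, 23, 29, 30}
B = {6, 8, 10, 15, 19, 20, 22, 27}
Remove from A any elements in B
A \ B = {5, 12, 14, 23, 29, 30}

A \ B = {5, 12, 14, 23, 29, 30}


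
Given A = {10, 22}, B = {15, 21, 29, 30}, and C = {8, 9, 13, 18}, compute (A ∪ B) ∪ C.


A ∪ B = {10, 15, 21, 22, 29, 30}
(A ∪ B) ∪ C = {8, 9, 10, 13, 15, 18, 21, 22, 29, 30}

A ∪ B ∪ C = {8, 9, 10, 13, 15, 18, 21, 22, 29, 30}


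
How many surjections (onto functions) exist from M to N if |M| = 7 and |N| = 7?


n = |M| = 7, k = |N| = 7. Surjections via inclusion-exclusion:
S(n,k) = Σ(-1)^i × C(k,i) × (k-i)^n, i=0 to k
i=0: (-1)^0×C(7,0)×7^7 = 823543
i=1: (-1)^1×C(7,1)×6^7 = -1959552
i=2: (-1)^2×C(7,2)×5^7 = 1640625
i=3: (-1)^3×C(7,3)×4^7 = -573440
i=4: (-1)^4×C(7,4)×3^7 = 76545
i=5: (-1)^5×C(7,5)×2^7 = -2688
i=6: (-1)^6×C(7,6)×1^7 = 7
i=7: (-1)^7×C(7,7)×0^7 = 0
Total = 5040

Number of surjections = 5040


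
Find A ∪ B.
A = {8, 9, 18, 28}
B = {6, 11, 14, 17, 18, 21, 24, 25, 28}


A ∪ B = all elements in A or B (or both)
A = {8, 9, 18, 28}
B = {6, 11, 14, 17, 18, 21, 24, 25, 28}
A ∪ B = {6, 8, 9, 11, 14, 17, 18, 21, 24, 25, 28}

A ∪ B = {6, 8, 9, 11, 14, 17, 18, 21, 24, 25, 28}


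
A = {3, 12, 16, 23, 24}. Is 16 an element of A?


A = {3, 12, 16, 23, 24}
Checking if 16 is in A
16 is in A → True

16 ∈ A


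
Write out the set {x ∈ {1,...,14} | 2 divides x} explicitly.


Checking each candidate:
Condition: multiples of 2 in {1,...,14}
Result = {2, 4, 6, 8, 10, 12, 14}

{2, 4, 6, 8, 10, 12, 14}


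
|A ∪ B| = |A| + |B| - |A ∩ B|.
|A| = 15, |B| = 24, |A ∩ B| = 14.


|A ∪ B| = |A| + |B| - |A ∩ B|
= 15 + 24 - 14
= 25

|A ∪ B| = 25


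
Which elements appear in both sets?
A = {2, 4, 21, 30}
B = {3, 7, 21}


A ∩ B = elements in both A and B
A = {2, 4, 21, 30}
B = {3, 7, 21}
A ∩ B = {21}

A ∩ B = {21}


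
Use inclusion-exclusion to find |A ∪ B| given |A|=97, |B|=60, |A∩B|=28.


|A ∪ B| = |A| + |B| - |A ∩ B|
= 97 + 60 - 28
= 129

|A ∪ B| = 129


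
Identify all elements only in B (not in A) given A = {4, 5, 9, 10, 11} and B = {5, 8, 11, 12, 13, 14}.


A = {4, 5, 9, 10, 11}
B = {5, 8, 11, 12, 13, 14}
Region: only in B (not in A)
Elements: {8, 12, 13, 14}

Elements only in B (not in A): {8, 12, 13, 14}


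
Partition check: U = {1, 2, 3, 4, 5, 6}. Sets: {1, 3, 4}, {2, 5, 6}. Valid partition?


A partition requires: (1) non-empty parts, (2) pairwise disjoint, (3) union = U
Parts: {1, 3, 4}, {2, 5, 6}
Union of parts: {1, 2, 3, 4, 5, 6}
U = {1, 2, 3, 4, 5, 6}
All non-empty? True
Pairwise disjoint? True
Covers U? True

Yes, valid partition


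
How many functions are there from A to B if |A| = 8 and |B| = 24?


Each of |A| = 8 inputs maps to any of |B| = 24 outputs.
# functions = |B|^|A| = 24^8
= 110075314176

Number of functions = 110075314176


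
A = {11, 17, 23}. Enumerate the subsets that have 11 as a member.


A subset of A contains 11 iff the remaining 2 elements form any subset of A \ {11}.
Count: 2^(n-1) = 2^2 = 4
Subsets containing 11: {11}, {11, 17}, {11, 23}, {11, 17, 23}

Subsets containing 11 (4 total): {11}, {11, 17}, {11, 23}, {11, 17, 23}


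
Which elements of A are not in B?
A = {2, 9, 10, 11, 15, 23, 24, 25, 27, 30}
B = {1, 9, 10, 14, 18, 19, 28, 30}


A \ B = elements in A but not in B
A = {2, 9, 10, 11, 15, 23, 24, 25, 27, 30}
B = {1, 9, 10, 14, 18, 19, 28, 30}
Remove from A any elements in B
A \ B = {2, 11, 15, 23, 24, 25, 27}

A \ B = {2, 11, 15, 23, 24, 25, 27}


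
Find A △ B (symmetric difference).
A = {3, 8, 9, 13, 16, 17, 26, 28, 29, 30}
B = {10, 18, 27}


A △ B = (A \ B) ∪ (B \ A) = elements in exactly one of A or B
A \ B = {3, 8, 9, 13, 16, 17, 26, 28, 29, 30}
B \ A = {10, 18, 27}
A △ B = {3, 8, 9, 10, 13, 16, 17, 18, 26, 27, 28, 29, 30}

A △ B = {3, 8, 9, 10, 13, 16, 17, 18, 26, 27, 28, 29, 30}


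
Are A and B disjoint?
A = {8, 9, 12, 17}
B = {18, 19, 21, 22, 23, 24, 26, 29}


Disjoint means A ∩ B = ∅.
A ∩ B = ∅
A ∩ B = ∅, so A and B are disjoint.

Yes, A and B are disjoint


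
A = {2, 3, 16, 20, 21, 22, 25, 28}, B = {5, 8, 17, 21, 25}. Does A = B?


Two sets are equal iff they have exactly the same elements.
A = {2, 3, 16, 20, 21, 22, 25, 28}
B = {5, 8, 17, 21, 25}
Differences: {2, 3, 5, 8, 16, 17, 20, 22, 28}
A ≠ B

No, A ≠ B


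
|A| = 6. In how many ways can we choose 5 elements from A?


C(n,k) = n! / (k!(n-k)!)
C(6,5) = 6! / (5!1!)
= 6

C(6,5) = 6


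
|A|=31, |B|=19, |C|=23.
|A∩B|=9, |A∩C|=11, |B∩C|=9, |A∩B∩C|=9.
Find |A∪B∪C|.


|A∪B∪C| = |A|+|B|+|C| - |A∩B|-|A∩C|-|B∩C| + |A∩B∩C|
= 31+19+23 - 9-11-9 + 9
= 73 - 29 + 9
= 53

|A ∪ B ∪ C| = 53


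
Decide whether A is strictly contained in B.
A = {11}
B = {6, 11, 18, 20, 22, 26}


A ⊂ B requires: A ⊆ B AND A ≠ B.
A ⊆ B? Yes
A = B? No
A ⊂ B: Yes (A is a proper subset of B)

Yes, A ⊂ B


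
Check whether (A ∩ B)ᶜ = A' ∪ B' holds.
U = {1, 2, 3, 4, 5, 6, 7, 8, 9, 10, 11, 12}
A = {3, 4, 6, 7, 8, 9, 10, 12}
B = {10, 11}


LHS: A ∩ B = {10}
(A ∩ B)' = U \ (A ∩ B) = {1, 2, 3, 4, 5, 6, 7, 8, 9, 11, 12}
A' = {1, 2, 5, 11}, B' = {1, 2, 3, 4, 5, 6, 7, 8, 9, 12}
Claimed RHS: A' ∪ B' = {1, 2, 3, 4, 5, 6, 7, 8, 9, 11, 12}
Identity is VALID: LHS = RHS = {1, 2, 3, 4, 5, 6, 7, 8, 9, 11, 12} ✓

Identity is valid. (A ∩ B)' = A' ∪ B' = {1, 2, 3, 4, 5, 6, 7, 8, 9, 11, 12}


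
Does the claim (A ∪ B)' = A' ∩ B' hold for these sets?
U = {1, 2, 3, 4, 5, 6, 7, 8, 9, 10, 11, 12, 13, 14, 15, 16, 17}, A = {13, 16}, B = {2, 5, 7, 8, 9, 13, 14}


LHS: A ∪ B = {2, 5, 7, 8, 9, 13, 14, 16}
(A ∪ B)' = U \ (A ∪ B) = {1, 3, 4, 6, 10, 11, 12, 15, 17}
A' = {1, 2, 3, 4, 5, 6, 7, 8, 9, 10, 11, 12, 14, 15, 17}, B' = {1, 3, 4, 6, 10, 11, 12, 15, 16, 17}
Claimed RHS: A' ∩ B' = {1, 3, 4, 6, 10, 11, 12, 15, 17}
Identity is VALID: LHS = RHS = {1, 3, 4, 6, 10, 11, 12, 15, 17} ✓

Identity is valid. (A ∪ B)' = A' ∩ B' = {1, 3, 4, 6, 10, 11, 12, 15, 17}


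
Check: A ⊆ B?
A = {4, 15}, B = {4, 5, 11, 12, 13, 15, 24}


A ⊆ B means every element of A is in B.
All elements of A are in B.
So A ⊆ B.

Yes, A ⊆ B


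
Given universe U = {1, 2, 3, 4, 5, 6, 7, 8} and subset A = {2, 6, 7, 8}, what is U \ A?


Aᶜ = U \ A = elements in U but not in A
U = {1, 2, 3, 4, 5, 6, 7, 8}
A = {2, 6, 7, 8}
Aᶜ = {1, 3, 4, 5}

Aᶜ = {1, 3, 4, 5}


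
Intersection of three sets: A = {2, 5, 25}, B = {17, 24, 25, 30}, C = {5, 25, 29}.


A ∩ B = {25}
(A ∩ B) ∩ C = {25}

A ∩ B ∩ C = {25}


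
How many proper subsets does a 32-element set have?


Total subsets = 2^n = 2^32 = 4294967296
Proper subsets exclude the set itself: 2^n - 1
= 4294967296 - 1
= 4294967295

Number of proper subsets = 4294967295


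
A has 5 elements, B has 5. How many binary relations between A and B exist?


A relation from A to B is any subset of A × B.
|A × B| = 5 × 5 = 25
# relations = 2^|A × B| = 2^25 = 33554432

Number of relations = 33554432


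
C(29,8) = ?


C(n,k) = n! / (k!(n-k)!)
C(29,8) = 29! / (8!21!)
= 4292145

C(29,8) = 4292145


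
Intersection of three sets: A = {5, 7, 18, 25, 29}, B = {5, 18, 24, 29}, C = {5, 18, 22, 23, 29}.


A ∩ B = {5, 18, 29}
(A ∩ B) ∩ C = {5, 18, 29}

A ∩ B ∩ C = {5, 18, 29}


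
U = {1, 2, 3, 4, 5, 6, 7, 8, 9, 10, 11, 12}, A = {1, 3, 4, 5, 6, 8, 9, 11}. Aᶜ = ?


Aᶜ = U \ A = elements in U but not in A
U = {1, 2, 3, 4, 5, 6, 7, 8, 9, 10, 11, 12}
A = {1, 3, 4, 5, 6, 8, 9, 11}
Aᶜ = {2, 7, 10, 12}

Aᶜ = {2, 7, 10, 12}


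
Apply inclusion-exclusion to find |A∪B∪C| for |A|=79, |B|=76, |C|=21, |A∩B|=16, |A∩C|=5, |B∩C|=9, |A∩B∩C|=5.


|A∪B∪C| = |A|+|B|+|C| - |A∩B|-|A∩C|-|B∩C| + |A∩B∩C|
= 79+76+21 - 16-5-9 + 5
= 176 - 30 + 5
= 151

|A ∪ B ∪ C| = 151


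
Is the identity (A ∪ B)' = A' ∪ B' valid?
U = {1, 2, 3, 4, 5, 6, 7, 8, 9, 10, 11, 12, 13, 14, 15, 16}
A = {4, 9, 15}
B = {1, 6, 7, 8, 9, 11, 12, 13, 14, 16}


LHS: A ∪ B = {1, 4, 6, 7, 8, 9, 11, 12, 13, 14, 15, 16}
(A ∪ B)' = U \ (A ∪ B) = {2, 3, 5, 10}
A' = {1, 2, 3, 5, 6, 7, 8, 10, 11, 12, 13, 14, 16}, B' = {2, 3, 4, 5, 10, 15}
Claimed RHS: A' ∪ B' = {1, 2, 3, 4, 5, 6, 7, 8, 10, 11, 12, 13, 14, 15, 16}
Identity is INVALID: LHS = {2, 3, 5, 10} but the RHS claimed here equals {1, 2, 3, 4, 5, 6, 7, 8, 10, 11, 12, 13, 14, 15, 16}. The correct form is (A ∪ B)' = A' ∩ B'.

Identity is invalid: (A ∪ B)' = {2, 3, 5, 10} but A' ∪ B' = {1, 2, 3, 4, 5, 6, 7, 8, 10, 11, 12, 13, 14, 15, 16}. The correct De Morgan law is (A ∪ B)' = A' ∩ B'.


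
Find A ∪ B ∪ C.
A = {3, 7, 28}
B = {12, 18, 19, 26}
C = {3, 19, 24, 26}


A ∪ B = {3, 7, 12, 18, 19, 26, 28}
(A ∪ B) ∪ C = {3, 7, 12, 18, 19, 24, 26, 28}

A ∪ B ∪ C = {3, 7, 12, 18, 19, 24, 26, 28}


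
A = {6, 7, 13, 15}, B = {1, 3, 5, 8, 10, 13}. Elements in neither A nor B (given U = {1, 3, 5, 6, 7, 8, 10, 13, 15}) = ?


A = {6, 7, 13, 15}
B = {1, 3, 5, 8, 10, 13}
Region: in neither A nor B (given U = {1, 3, 5, 6, 7, 8, 10, 13, 15})
Elements: ∅

Elements in neither A nor B (given U = {1, 3, 5, 6, 7, 8, 10, 13, 15}): ∅


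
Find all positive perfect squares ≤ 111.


Checking each candidate:
Condition: positive perfect squares ≤ 111
Result = {1, 4, 9, 16, 25, 36, 49, 64, 81, 100}

{1, 4, 9, 16, 25, 36, 49, 64, 81, 100}


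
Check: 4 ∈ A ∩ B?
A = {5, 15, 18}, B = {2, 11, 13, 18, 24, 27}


A = {5, 15, 18}, B = {2, 11, 13, 18, 24, 27}
A ∩ B = elements in both A and B
A ∩ B = {18}
Checking if 4 ∈ A ∩ B
4 is not in A ∩ B → False

4 ∉ A ∩ B


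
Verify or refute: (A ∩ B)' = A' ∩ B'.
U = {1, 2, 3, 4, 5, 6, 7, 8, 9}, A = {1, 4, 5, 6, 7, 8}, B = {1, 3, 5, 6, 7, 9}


LHS: A ∩ B = {1, 5, 6, 7}
(A ∩ B)' = U \ (A ∩ B) = {2, 3, 4, 8, 9}
A' = {2, 3, 9}, B' = {2, 4, 8}
Claimed RHS: A' ∩ B' = {2}
Identity is INVALID: LHS = {2, 3, 4, 8, 9} but the RHS claimed here equals {2}. The correct form is (A ∩ B)' = A' ∪ B'.

Identity is invalid: (A ∩ B)' = {2, 3, 4, 8, 9} but A' ∩ B' = {2}. The correct De Morgan law is (A ∩ B)' = A' ∪ B'.


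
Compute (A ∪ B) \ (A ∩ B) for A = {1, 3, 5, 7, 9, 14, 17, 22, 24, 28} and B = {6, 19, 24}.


A △ B = (A \ B) ∪ (B \ A) = elements in exactly one of A or B
A \ B = {1, 3, 5, 7, 9, 14, 17, 22, 28}
B \ A = {6, 19}
A △ B = {1, 3, 5, 6, 7, 9, 14, 17, 19, 22, 28}

A △ B = {1, 3, 5, 6, 7, 9, 14, 17, 19, 22, 28}


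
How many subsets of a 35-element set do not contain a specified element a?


Subsets of A avoiding a are subsets of A \ {a}, which has 34 elements.
Count = 2^(n-1) = 2^34
= 17179869184

Number of subsets avoiding a = 17179869184


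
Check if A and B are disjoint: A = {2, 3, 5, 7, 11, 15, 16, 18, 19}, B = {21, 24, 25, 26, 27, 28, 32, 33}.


Disjoint means A ∩ B = ∅.
A ∩ B = ∅
A ∩ B = ∅, so A and B are disjoint.

Yes, A and B are disjoint


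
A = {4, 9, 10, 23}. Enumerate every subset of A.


|A| = 4, so |P(A)| = 2^4 = 16
Enumerate subsets by cardinality (0 to 4):
∅, {4}, {9}, {10}, {23}, {4, 9}, {4, 10}, {4, 23}, {9, 10}, {9, 23}, {10, 23}, {4, 9, 10}, {4, 9, 23}, {4, 10, 23}, {9, 10, 23}, {4, 9, 10, 23}

P(A) has 16 subsets: ∅, {4}, {9}, {10}, {23}, {4, 9}, {4, 10}, {4, 23}, {9, 10}, {9, 23}, {10, 23}, {4, 9, 10}, {4, 9, 23}, {4, 10, 23}, {9, 10, 23}, {4, 9, 10, 23}


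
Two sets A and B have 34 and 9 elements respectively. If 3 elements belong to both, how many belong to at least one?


|A ∪ B| = |A| + |B| - |A ∩ B|
= 34 + 9 - 3
= 40

|A ∪ B| = 40


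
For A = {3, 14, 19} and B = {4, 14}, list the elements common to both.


A ∩ B = elements in both A and B
A = {3, 14, 19}
B = {4, 14}
A ∩ B = {14}

A ∩ B = {14}


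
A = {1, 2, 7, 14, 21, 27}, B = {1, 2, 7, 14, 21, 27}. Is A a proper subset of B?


A ⊂ B requires: A ⊆ B AND A ≠ B.
A ⊆ B? Yes
A = B? Yes
A = B, so A is not a PROPER subset.

No, A is not a proper subset of B


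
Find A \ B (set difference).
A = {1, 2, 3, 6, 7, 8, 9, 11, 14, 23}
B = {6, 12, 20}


A \ B = elements in A but not in B
A = {1, 2, 3, 6, 7, 8, 9, 11, 14, 23}
B = {6, 12, 20}
Remove from A any elements in B
A \ B = {1, 2, 3, 7, 8, 9, 11, 14, 23}

A \ B = {1, 2, 3, 7, 8, 9, 11, 14, 23}


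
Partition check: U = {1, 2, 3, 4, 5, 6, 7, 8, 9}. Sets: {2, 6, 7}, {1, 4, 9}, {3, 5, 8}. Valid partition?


A partition requires: (1) non-empty parts, (2) pairwise disjoint, (3) union = U
Parts: {2, 6, 7}, {1, 4, 9}, {3, 5, 8}
Union of parts: {1, 2, 3, 4, 5, 6, 7, 8, 9}
U = {1, 2, 3, 4, 5, 6, 7, 8, 9}
All non-empty? True
Pairwise disjoint? True
Covers U? True

Yes, valid partition


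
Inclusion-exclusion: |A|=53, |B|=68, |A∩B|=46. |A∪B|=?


|A ∪ B| = |A| + |B| - |A ∩ B|
= 53 + 68 - 46
= 75

|A ∪ B| = 75


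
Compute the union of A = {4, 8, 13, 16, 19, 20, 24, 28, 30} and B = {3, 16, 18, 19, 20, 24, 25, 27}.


A ∪ B = all elements in A or B (or both)
A = {4, 8, 13, 16, 19, 20, 24, 28, 30}
B = {3, 16, 18, 19, 20, 24, 25, 27}
A ∪ B = {3, 4, 8, 13, 16, 18, 19, 20, 24, 25, 27, 28, 30}

A ∪ B = {3, 4, 8, 13, 16, 18, 19, 20, 24, 25, 27, 28, 30}


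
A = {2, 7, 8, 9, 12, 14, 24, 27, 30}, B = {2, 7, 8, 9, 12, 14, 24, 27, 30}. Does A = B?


Two sets are equal iff they have exactly the same elements.
A = {2, 7, 8, 9, 12, 14, 24, 27, 30}
B = {2, 7, 8, 9, 12, 14, 24, 27, 30}
Same elements → A = B

Yes, A = B


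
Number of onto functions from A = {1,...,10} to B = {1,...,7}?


n = |A| = 10, k = |B| = 7. Surjections via inclusion-exclusion:
S(n,k) = Σ(-1)^i × C(k,i) × (k-i)^n, i=0 to k
i=0: (-1)^0×C(7,0)×7^10 = 282475249
i=1: (-1)^1×C(7,1)×6^10 = -423263232
i=2: (-1)^2×C(7,2)×5^10 = 205078125
i=3: (-1)^3×C(7,3)×4^10 = -36700160
i=4: (-1)^4×C(7,4)×3^10 = 2066715
i=5: (-1)^5×C(7,5)×2^10 = -21504
i=6: (-1)^6×C(7,6)×1^10 = 7
i=7: (-1)^7×C(7,7)×0^10 = 0
Total = 29635200

Number of surjections = 29635200


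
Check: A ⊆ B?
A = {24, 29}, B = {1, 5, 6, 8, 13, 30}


A ⊆ B means every element of A is in B.
Elements in A not in B: {24, 29}
So A ⊄ B.

No, A ⊄ B


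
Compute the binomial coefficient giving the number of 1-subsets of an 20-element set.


C(n,k) = n! / (k!(n-k)!)
C(20,1) = 20! / (1!19!)
= 20

C(20,1) = 20


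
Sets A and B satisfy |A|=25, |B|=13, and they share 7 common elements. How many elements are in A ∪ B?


|A ∪ B| = |A| + |B| - |A ∩ B|
= 25 + 13 - 7
= 31

|A ∪ B| = 31


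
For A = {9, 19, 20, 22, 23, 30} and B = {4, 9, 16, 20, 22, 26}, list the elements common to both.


A ∩ B = elements in both A and B
A = {9, 19, 20, 22, 23, 30}
B = {4, 9, 16, 20, 22, 26}
A ∩ B = {9, 20, 22}

A ∩ B = {9, 20, 22}


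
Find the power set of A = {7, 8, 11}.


|A| = 3, so |P(A)| = 2^3 = 8
Enumerate subsets by cardinality (0 to 3):
∅, {7}, {8}, {11}, {7, 8}, {7, 11}, {8, 11}, {7, 8, 11}

P(A) has 8 subsets: ∅, {7}, {8}, {11}, {7, 8}, {7, 11}, {8, 11}, {7, 8, 11}


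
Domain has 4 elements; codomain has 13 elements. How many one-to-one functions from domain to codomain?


An injection sends each of |A| = 4 inputs to a distinct output in B.
# injections = |B|·(|B|-1)·…·(|B|-|A|+1) = 13! / (13 - 4)!
= 13 × 12 × 11 × 10
= 17160

Number of injections = 17160


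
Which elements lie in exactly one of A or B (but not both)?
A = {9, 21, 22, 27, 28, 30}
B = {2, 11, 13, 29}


A △ B = (A \ B) ∪ (B \ A) = elements in exactly one of A or B
A \ B = {9, 21, 22, 27, 28, 30}
B \ A = {2, 11, 13, 29}
A △ B = {2, 9, 11, 13, 21, 22, 27, 28, 29, 30}

A △ B = {2, 9, 11, 13, 21, 22, 27, 28, 29, 30}
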